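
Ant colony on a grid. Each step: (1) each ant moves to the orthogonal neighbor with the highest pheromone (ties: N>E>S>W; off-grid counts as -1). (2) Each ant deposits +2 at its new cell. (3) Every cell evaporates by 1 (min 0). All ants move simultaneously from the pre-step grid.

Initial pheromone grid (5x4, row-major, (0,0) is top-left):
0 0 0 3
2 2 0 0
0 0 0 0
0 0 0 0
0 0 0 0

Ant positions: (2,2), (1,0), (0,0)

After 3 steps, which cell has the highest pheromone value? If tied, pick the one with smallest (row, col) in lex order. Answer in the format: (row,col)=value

Answer: (1,0)=7

Derivation:
Step 1: ant0:(2,2)->N->(1,2) | ant1:(1,0)->E->(1,1) | ant2:(0,0)->S->(1,0)
  grid max=3 at (1,0)
Step 2: ant0:(1,2)->W->(1,1) | ant1:(1,1)->W->(1,0) | ant2:(1,0)->E->(1,1)
  grid max=6 at (1,1)
Step 3: ant0:(1,1)->W->(1,0) | ant1:(1,0)->E->(1,1) | ant2:(1,1)->W->(1,0)
  grid max=7 at (1,0)
Final grid:
  0 0 0 0
  7 7 0 0
  0 0 0 0
  0 0 0 0
  0 0 0 0
Max pheromone 7 at (1,0)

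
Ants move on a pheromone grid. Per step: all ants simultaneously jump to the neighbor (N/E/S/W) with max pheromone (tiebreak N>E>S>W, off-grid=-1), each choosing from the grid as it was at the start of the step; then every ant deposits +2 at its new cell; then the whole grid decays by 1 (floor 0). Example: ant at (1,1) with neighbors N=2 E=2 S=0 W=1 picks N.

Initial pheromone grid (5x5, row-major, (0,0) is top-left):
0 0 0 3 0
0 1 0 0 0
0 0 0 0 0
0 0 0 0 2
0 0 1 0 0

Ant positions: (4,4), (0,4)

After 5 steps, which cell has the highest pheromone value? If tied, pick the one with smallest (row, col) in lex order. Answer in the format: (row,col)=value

Step 1: ant0:(4,4)->N->(3,4) | ant1:(0,4)->W->(0,3)
  grid max=4 at (0,3)
Step 2: ant0:(3,4)->N->(2,4) | ant1:(0,3)->E->(0,4)
  grid max=3 at (0,3)
Step 3: ant0:(2,4)->S->(3,4) | ant1:(0,4)->W->(0,3)
  grid max=4 at (0,3)
Step 4: ant0:(3,4)->N->(2,4) | ant1:(0,3)->E->(0,4)
  grid max=3 at (0,3)
Step 5: ant0:(2,4)->S->(3,4) | ant1:(0,4)->W->(0,3)
  grid max=4 at (0,3)
Final grid:
  0 0 0 4 0
  0 0 0 0 0
  0 0 0 0 0
  0 0 0 0 3
  0 0 0 0 0
Max pheromone 4 at (0,3)

Answer: (0,3)=4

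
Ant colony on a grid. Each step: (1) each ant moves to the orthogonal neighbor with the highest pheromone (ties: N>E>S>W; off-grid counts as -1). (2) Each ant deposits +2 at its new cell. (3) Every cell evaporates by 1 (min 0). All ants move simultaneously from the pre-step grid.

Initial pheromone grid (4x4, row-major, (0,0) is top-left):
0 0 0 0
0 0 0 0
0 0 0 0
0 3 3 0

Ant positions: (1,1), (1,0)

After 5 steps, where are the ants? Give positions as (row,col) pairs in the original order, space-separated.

Step 1: ant0:(1,1)->N->(0,1) | ant1:(1,0)->N->(0,0)
  grid max=2 at (3,1)
Step 2: ant0:(0,1)->W->(0,0) | ant1:(0,0)->E->(0,1)
  grid max=2 at (0,0)
Step 3: ant0:(0,0)->E->(0,1) | ant1:(0,1)->W->(0,0)
  grid max=3 at (0,0)
Step 4: ant0:(0,1)->W->(0,0) | ant1:(0,0)->E->(0,1)
  grid max=4 at (0,0)
Step 5: ant0:(0,0)->E->(0,1) | ant1:(0,1)->W->(0,0)
  grid max=5 at (0,0)

(0,1) (0,0)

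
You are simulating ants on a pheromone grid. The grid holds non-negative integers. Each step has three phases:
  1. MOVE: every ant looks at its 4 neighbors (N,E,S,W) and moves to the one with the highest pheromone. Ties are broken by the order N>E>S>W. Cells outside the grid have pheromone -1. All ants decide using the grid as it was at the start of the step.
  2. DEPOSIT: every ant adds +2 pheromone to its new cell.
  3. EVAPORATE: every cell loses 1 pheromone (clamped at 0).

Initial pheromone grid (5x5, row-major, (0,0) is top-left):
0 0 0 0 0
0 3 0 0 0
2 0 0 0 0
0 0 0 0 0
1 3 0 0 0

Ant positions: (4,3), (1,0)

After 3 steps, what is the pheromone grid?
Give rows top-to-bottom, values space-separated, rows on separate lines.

After step 1: ants at (3,3),(1,1)
  0 0 0 0 0
  0 4 0 0 0
  1 0 0 0 0
  0 0 0 1 0
  0 2 0 0 0
After step 2: ants at (2,3),(0,1)
  0 1 0 0 0
  0 3 0 0 0
  0 0 0 1 0
  0 0 0 0 0
  0 1 0 0 0
After step 3: ants at (1,3),(1,1)
  0 0 0 0 0
  0 4 0 1 0
  0 0 0 0 0
  0 0 0 0 0
  0 0 0 0 0

0 0 0 0 0
0 4 0 1 0
0 0 0 0 0
0 0 0 0 0
0 0 0 0 0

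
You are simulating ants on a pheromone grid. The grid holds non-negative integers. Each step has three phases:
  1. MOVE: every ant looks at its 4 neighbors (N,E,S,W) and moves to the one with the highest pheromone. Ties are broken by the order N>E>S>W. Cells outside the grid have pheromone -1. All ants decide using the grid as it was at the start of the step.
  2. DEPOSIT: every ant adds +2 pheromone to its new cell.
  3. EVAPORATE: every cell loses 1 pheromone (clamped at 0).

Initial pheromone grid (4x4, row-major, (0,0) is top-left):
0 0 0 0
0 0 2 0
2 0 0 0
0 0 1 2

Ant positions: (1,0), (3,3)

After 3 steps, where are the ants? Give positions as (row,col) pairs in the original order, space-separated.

Step 1: ant0:(1,0)->S->(2,0) | ant1:(3,3)->W->(3,2)
  grid max=3 at (2,0)
Step 2: ant0:(2,0)->N->(1,0) | ant1:(3,2)->E->(3,3)
  grid max=2 at (2,0)
Step 3: ant0:(1,0)->S->(2,0) | ant1:(3,3)->W->(3,2)
  grid max=3 at (2,0)

(2,0) (3,2)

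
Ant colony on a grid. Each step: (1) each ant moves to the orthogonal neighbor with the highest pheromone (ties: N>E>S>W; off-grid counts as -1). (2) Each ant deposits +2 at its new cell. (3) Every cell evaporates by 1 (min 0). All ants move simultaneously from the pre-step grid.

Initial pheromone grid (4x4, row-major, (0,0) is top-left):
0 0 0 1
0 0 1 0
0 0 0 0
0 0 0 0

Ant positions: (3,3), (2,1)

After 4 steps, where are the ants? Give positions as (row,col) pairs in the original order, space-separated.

Step 1: ant0:(3,3)->N->(2,3) | ant1:(2,1)->N->(1,1)
  grid max=1 at (1,1)
Step 2: ant0:(2,3)->N->(1,3) | ant1:(1,1)->N->(0,1)
  grid max=1 at (0,1)
Step 3: ant0:(1,3)->N->(0,3) | ant1:(0,1)->E->(0,2)
  grid max=1 at (0,2)
Step 4: ant0:(0,3)->W->(0,2) | ant1:(0,2)->E->(0,3)
  grid max=2 at (0,2)

(0,2) (0,3)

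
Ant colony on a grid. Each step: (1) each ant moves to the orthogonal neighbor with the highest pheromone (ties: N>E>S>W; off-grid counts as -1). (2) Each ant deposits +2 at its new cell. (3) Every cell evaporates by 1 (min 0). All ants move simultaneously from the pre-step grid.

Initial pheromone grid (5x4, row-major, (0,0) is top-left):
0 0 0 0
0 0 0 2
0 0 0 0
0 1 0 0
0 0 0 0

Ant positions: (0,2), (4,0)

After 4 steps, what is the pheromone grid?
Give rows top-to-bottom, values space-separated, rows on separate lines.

After step 1: ants at (0,3),(3,0)
  0 0 0 1
  0 0 0 1
  0 0 0 0
  1 0 0 0
  0 0 0 0
After step 2: ants at (1,3),(2,0)
  0 0 0 0
  0 0 0 2
  1 0 0 0
  0 0 0 0
  0 0 0 0
After step 3: ants at (0,3),(1,0)
  0 0 0 1
  1 0 0 1
  0 0 0 0
  0 0 0 0
  0 0 0 0
After step 4: ants at (1,3),(0,0)
  1 0 0 0
  0 0 0 2
  0 0 0 0
  0 0 0 0
  0 0 0 0

1 0 0 0
0 0 0 2
0 0 0 0
0 0 0 0
0 0 0 0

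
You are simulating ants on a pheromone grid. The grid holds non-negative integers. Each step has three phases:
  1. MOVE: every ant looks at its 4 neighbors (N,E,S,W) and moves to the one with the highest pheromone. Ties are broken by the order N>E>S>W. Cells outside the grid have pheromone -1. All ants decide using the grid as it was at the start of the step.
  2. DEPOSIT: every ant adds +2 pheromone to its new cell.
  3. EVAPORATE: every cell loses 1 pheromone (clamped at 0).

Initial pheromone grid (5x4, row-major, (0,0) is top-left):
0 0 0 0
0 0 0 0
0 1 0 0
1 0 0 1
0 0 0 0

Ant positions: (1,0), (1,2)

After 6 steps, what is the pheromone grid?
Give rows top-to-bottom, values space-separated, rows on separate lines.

After step 1: ants at (0,0),(0,2)
  1 0 1 0
  0 0 0 0
  0 0 0 0
  0 0 0 0
  0 0 0 0
After step 2: ants at (0,1),(0,3)
  0 1 0 1
  0 0 0 0
  0 0 0 0
  0 0 0 0
  0 0 0 0
After step 3: ants at (0,2),(1,3)
  0 0 1 0
  0 0 0 1
  0 0 0 0
  0 0 0 0
  0 0 0 0
After step 4: ants at (0,3),(0,3)
  0 0 0 3
  0 0 0 0
  0 0 0 0
  0 0 0 0
  0 0 0 0
After step 5: ants at (1,3),(1,3)
  0 0 0 2
  0 0 0 3
  0 0 0 0
  0 0 0 0
  0 0 0 0
After step 6: ants at (0,3),(0,3)
  0 0 0 5
  0 0 0 2
  0 0 0 0
  0 0 0 0
  0 0 0 0

0 0 0 5
0 0 0 2
0 0 0 0
0 0 0 0
0 0 0 0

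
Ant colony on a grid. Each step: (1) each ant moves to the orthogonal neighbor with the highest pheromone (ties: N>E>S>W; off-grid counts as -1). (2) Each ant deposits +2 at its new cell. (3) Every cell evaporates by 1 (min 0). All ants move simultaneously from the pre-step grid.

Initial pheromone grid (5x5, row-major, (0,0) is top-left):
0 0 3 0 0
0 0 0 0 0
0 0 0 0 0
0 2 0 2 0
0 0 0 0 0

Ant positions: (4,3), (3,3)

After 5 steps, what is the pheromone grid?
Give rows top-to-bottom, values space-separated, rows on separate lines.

After step 1: ants at (3,3),(2,3)
  0 0 2 0 0
  0 0 0 0 0
  0 0 0 1 0
  0 1 0 3 0
  0 0 0 0 0
After step 2: ants at (2,3),(3,3)
  0 0 1 0 0
  0 0 0 0 0
  0 0 0 2 0
  0 0 0 4 0
  0 0 0 0 0
After step 3: ants at (3,3),(2,3)
  0 0 0 0 0
  0 0 0 0 0
  0 0 0 3 0
  0 0 0 5 0
  0 0 0 0 0
After step 4: ants at (2,3),(3,3)
  0 0 0 0 0
  0 0 0 0 0
  0 0 0 4 0
  0 0 0 6 0
  0 0 0 0 0
After step 5: ants at (3,3),(2,3)
  0 0 0 0 0
  0 0 0 0 0
  0 0 0 5 0
  0 0 0 7 0
  0 0 0 0 0

0 0 0 0 0
0 0 0 0 0
0 0 0 5 0
0 0 0 7 0
0 0 0 0 0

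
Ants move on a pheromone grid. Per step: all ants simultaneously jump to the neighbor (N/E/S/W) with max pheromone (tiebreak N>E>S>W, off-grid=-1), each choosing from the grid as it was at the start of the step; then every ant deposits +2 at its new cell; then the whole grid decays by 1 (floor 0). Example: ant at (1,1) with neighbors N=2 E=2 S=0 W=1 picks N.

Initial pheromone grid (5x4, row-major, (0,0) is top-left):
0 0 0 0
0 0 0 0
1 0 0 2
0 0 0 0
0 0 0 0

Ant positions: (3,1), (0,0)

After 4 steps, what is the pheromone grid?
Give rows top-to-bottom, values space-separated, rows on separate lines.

After step 1: ants at (2,1),(0,1)
  0 1 0 0
  0 0 0 0
  0 1 0 1
  0 0 0 0
  0 0 0 0
After step 2: ants at (1,1),(0,2)
  0 0 1 0
  0 1 0 0
  0 0 0 0
  0 0 0 0
  0 0 0 0
After step 3: ants at (0,1),(0,3)
  0 1 0 1
  0 0 0 0
  0 0 0 0
  0 0 0 0
  0 0 0 0
After step 4: ants at (0,2),(1,3)
  0 0 1 0
  0 0 0 1
  0 0 0 0
  0 0 0 0
  0 0 0 0

0 0 1 0
0 0 0 1
0 0 0 0
0 0 0 0
0 0 0 0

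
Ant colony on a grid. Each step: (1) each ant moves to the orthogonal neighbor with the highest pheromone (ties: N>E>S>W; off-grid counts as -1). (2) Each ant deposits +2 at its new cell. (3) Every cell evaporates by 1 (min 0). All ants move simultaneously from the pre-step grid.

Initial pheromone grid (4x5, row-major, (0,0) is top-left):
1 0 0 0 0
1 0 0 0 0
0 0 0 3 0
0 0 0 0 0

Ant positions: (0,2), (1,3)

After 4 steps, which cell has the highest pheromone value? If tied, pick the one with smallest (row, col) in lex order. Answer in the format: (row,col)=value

Step 1: ant0:(0,2)->E->(0,3) | ant1:(1,3)->S->(2,3)
  grid max=4 at (2,3)
Step 2: ant0:(0,3)->E->(0,4) | ant1:(2,3)->N->(1,3)
  grid max=3 at (2,3)
Step 3: ant0:(0,4)->S->(1,4) | ant1:(1,3)->S->(2,3)
  grid max=4 at (2,3)
Step 4: ant0:(1,4)->N->(0,4) | ant1:(2,3)->N->(1,3)
  grid max=3 at (2,3)
Final grid:
  0 0 0 0 1
  0 0 0 1 0
  0 0 0 3 0
  0 0 0 0 0
Max pheromone 3 at (2,3)

Answer: (2,3)=3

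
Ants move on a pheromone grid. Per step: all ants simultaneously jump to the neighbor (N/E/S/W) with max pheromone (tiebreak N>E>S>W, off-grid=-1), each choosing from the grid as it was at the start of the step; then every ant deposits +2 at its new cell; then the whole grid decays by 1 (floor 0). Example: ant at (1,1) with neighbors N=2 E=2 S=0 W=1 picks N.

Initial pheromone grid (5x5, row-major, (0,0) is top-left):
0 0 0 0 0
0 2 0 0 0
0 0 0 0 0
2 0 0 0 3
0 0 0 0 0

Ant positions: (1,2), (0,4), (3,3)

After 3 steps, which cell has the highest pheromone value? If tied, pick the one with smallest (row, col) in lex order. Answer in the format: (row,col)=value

Step 1: ant0:(1,2)->W->(1,1) | ant1:(0,4)->S->(1,4) | ant2:(3,3)->E->(3,4)
  grid max=4 at (3,4)
Step 2: ant0:(1,1)->N->(0,1) | ant1:(1,4)->N->(0,4) | ant2:(3,4)->N->(2,4)
  grid max=3 at (3,4)
Step 3: ant0:(0,1)->S->(1,1) | ant1:(0,4)->S->(1,4) | ant2:(2,4)->S->(3,4)
  grid max=4 at (3,4)
Final grid:
  0 0 0 0 0
  0 3 0 0 1
  0 0 0 0 0
  0 0 0 0 4
  0 0 0 0 0
Max pheromone 4 at (3,4)

Answer: (3,4)=4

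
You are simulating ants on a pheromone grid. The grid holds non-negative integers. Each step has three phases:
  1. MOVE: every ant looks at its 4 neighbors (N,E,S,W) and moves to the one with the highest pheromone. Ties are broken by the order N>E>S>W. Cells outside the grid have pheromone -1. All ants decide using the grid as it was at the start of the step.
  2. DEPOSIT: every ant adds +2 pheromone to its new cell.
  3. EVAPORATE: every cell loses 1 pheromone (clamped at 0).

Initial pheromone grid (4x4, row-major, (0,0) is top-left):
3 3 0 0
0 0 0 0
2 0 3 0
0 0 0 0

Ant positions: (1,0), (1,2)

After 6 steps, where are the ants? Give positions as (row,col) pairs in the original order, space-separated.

Step 1: ant0:(1,0)->N->(0,0) | ant1:(1,2)->S->(2,2)
  grid max=4 at (0,0)
Step 2: ant0:(0,0)->E->(0,1) | ant1:(2,2)->N->(1,2)
  grid max=3 at (0,0)
Step 3: ant0:(0,1)->W->(0,0) | ant1:(1,2)->S->(2,2)
  grid max=4 at (0,0)
Step 4: ant0:(0,0)->E->(0,1) | ant1:(2,2)->N->(1,2)
  grid max=3 at (0,0)
Step 5: ant0:(0,1)->W->(0,0) | ant1:(1,2)->S->(2,2)
  grid max=4 at (0,0)
Step 6: ant0:(0,0)->E->(0,1) | ant1:(2,2)->N->(1,2)
  grid max=3 at (0,0)

(0,1) (1,2)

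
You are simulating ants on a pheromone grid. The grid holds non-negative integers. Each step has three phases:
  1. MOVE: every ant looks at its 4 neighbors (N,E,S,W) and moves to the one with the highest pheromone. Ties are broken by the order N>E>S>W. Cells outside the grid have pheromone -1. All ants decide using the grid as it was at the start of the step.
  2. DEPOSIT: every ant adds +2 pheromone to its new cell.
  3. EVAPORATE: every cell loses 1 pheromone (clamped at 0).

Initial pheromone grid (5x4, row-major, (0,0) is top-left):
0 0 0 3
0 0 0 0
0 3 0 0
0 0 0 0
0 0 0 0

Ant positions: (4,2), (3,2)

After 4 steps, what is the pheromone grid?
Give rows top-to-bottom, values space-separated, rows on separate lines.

After step 1: ants at (3,2),(2,2)
  0 0 0 2
  0 0 0 0
  0 2 1 0
  0 0 1 0
  0 0 0 0
After step 2: ants at (2,2),(2,1)
  0 0 0 1
  0 0 0 0
  0 3 2 0
  0 0 0 0
  0 0 0 0
After step 3: ants at (2,1),(2,2)
  0 0 0 0
  0 0 0 0
  0 4 3 0
  0 0 0 0
  0 0 0 0
After step 4: ants at (2,2),(2,1)
  0 0 0 0
  0 0 0 0
  0 5 4 0
  0 0 0 0
  0 0 0 0

0 0 0 0
0 0 0 0
0 5 4 0
0 0 0 0
0 0 0 0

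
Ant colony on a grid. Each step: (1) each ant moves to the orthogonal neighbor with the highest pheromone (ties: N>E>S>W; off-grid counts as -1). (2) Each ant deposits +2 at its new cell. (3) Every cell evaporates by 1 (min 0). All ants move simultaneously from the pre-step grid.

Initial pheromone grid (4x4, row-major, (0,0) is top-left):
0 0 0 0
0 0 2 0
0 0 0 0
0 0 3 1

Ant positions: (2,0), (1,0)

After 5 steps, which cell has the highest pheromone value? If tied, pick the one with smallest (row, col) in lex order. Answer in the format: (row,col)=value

Step 1: ant0:(2,0)->N->(1,0) | ant1:(1,0)->N->(0,0)
  grid max=2 at (3,2)
Step 2: ant0:(1,0)->N->(0,0) | ant1:(0,0)->S->(1,0)
  grid max=2 at (0,0)
Step 3: ant0:(0,0)->S->(1,0) | ant1:(1,0)->N->(0,0)
  grid max=3 at (0,0)
Step 4: ant0:(1,0)->N->(0,0) | ant1:(0,0)->S->(1,0)
  grid max=4 at (0,0)
Step 5: ant0:(0,0)->S->(1,0) | ant1:(1,0)->N->(0,0)
  grid max=5 at (0,0)
Final grid:
  5 0 0 0
  5 0 0 0
  0 0 0 0
  0 0 0 0
Max pheromone 5 at (0,0)

Answer: (0,0)=5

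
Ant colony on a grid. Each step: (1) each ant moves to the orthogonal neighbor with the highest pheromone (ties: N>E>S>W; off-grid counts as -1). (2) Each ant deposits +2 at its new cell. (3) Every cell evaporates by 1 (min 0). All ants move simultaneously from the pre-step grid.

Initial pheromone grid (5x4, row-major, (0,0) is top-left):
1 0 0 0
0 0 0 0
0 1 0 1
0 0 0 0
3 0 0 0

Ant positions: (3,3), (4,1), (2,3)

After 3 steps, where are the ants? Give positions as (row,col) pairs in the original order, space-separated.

Step 1: ant0:(3,3)->N->(2,3) | ant1:(4,1)->W->(4,0) | ant2:(2,3)->N->(1,3)
  grid max=4 at (4,0)
Step 2: ant0:(2,3)->N->(1,3) | ant1:(4,0)->N->(3,0) | ant2:(1,3)->S->(2,3)
  grid max=3 at (2,3)
Step 3: ant0:(1,3)->S->(2,3) | ant1:(3,0)->S->(4,0) | ant2:(2,3)->N->(1,3)
  grid max=4 at (2,3)

(2,3) (4,0) (1,3)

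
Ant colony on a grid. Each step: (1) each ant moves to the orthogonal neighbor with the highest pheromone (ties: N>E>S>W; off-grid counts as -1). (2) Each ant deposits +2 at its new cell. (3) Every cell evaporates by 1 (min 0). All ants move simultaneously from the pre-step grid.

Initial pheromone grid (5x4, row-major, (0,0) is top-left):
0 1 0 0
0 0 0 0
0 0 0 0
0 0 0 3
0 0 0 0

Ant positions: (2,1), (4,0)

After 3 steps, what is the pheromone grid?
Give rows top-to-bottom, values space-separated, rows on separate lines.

After step 1: ants at (1,1),(3,0)
  0 0 0 0
  0 1 0 0
  0 0 0 0
  1 0 0 2
  0 0 0 0
After step 2: ants at (0,1),(2,0)
  0 1 0 0
  0 0 0 0
  1 0 0 0
  0 0 0 1
  0 0 0 0
After step 3: ants at (0,2),(1,0)
  0 0 1 0
  1 0 0 0
  0 0 0 0
  0 0 0 0
  0 0 0 0

0 0 1 0
1 0 0 0
0 0 0 0
0 0 0 0
0 0 0 0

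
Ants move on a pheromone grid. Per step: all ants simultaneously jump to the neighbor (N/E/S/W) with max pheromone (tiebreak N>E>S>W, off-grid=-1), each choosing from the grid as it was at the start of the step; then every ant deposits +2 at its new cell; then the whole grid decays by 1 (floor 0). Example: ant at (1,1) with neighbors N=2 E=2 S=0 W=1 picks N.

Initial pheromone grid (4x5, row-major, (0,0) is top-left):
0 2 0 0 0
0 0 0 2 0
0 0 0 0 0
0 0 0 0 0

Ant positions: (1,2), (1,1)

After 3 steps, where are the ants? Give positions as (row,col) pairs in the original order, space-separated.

Step 1: ant0:(1,2)->E->(1,3) | ant1:(1,1)->N->(0,1)
  grid max=3 at (0,1)
Step 2: ant0:(1,3)->N->(0,3) | ant1:(0,1)->E->(0,2)
  grid max=2 at (0,1)
Step 3: ant0:(0,3)->S->(1,3) | ant1:(0,2)->W->(0,1)
  grid max=3 at (0,1)

(1,3) (0,1)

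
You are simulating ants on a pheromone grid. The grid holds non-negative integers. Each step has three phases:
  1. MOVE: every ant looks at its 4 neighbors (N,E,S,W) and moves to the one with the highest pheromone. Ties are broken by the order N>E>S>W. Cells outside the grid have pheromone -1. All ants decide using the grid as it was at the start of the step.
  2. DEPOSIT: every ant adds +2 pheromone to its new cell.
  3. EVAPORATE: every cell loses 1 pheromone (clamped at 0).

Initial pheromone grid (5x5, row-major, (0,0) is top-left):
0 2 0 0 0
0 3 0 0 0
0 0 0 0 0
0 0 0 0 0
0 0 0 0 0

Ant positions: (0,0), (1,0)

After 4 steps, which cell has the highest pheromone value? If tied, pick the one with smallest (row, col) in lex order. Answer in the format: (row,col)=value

Answer: (1,1)=7

Derivation:
Step 1: ant0:(0,0)->E->(0,1) | ant1:(1,0)->E->(1,1)
  grid max=4 at (1,1)
Step 2: ant0:(0,1)->S->(1,1) | ant1:(1,1)->N->(0,1)
  grid max=5 at (1,1)
Step 3: ant0:(1,1)->N->(0,1) | ant1:(0,1)->S->(1,1)
  grid max=6 at (1,1)
Step 4: ant0:(0,1)->S->(1,1) | ant1:(1,1)->N->(0,1)
  grid max=7 at (1,1)
Final grid:
  0 6 0 0 0
  0 7 0 0 0
  0 0 0 0 0
  0 0 0 0 0
  0 0 0 0 0
Max pheromone 7 at (1,1)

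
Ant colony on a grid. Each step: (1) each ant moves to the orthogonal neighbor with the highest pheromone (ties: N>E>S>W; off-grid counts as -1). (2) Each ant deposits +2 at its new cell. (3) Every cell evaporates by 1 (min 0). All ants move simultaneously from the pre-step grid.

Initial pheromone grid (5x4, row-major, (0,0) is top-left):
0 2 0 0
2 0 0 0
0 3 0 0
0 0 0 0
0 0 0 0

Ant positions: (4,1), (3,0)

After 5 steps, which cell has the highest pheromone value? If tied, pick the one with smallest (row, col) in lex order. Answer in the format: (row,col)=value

Answer: (2,1)=6

Derivation:
Step 1: ant0:(4,1)->N->(3,1) | ant1:(3,0)->N->(2,0)
  grid max=2 at (2,1)
Step 2: ant0:(3,1)->N->(2,1) | ant1:(2,0)->E->(2,1)
  grid max=5 at (2,1)
Step 3: ant0:(2,1)->N->(1,1) | ant1:(2,1)->N->(1,1)
  grid max=4 at (2,1)
Step 4: ant0:(1,1)->S->(2,1) | ant1:(1,1)->S->(2,1)
  grid max=7 at (2,1)
Step 5: ant0:(2,1)->N->(1,1) | ant1:(2,1)->N->(1,1)
  grid max=6 at (2,1)
Final grid:
  0 0 0 0
  0 5 0 0
  0 6 0 0
  0 0 0 0
  0 0 0 0
Max pheromone 6 at (2,1)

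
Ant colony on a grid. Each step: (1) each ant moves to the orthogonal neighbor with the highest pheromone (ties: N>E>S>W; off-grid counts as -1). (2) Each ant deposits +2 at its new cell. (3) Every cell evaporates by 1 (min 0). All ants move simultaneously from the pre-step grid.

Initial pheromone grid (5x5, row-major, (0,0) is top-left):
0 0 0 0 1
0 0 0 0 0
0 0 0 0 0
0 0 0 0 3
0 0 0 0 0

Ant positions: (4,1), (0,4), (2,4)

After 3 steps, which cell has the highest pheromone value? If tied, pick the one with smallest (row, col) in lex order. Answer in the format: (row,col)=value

Answer: (3,4)=4

Derivation:
Step 1: ant0:(4,1)->N->(3,1) | ant1:(0,4)->S->(1,4) | ant2:(2,4)->S->(3,4)
  grid max=4 at (3,4)
Step 2: ant0:(3,1)->N->(2,1) | ant1:(1,4)->N->(0,4) | ant2:(3,4)->N->(2,4)
  grid max=3 at (3,4)
Step 3: ant0:(2,1)->N->(1,1) | ant1:(0,4)->S->(1,4) | ant2:(2,4)->S->(3,4)
  grid max=4 at (3,4)
Final grid:
  0 0 0 0 0
  0 1 0 0 1
  0 0 0 0 0
  0 0 0 0 4
  0 0 0 0 0
Max pheromone 4 at (3,4)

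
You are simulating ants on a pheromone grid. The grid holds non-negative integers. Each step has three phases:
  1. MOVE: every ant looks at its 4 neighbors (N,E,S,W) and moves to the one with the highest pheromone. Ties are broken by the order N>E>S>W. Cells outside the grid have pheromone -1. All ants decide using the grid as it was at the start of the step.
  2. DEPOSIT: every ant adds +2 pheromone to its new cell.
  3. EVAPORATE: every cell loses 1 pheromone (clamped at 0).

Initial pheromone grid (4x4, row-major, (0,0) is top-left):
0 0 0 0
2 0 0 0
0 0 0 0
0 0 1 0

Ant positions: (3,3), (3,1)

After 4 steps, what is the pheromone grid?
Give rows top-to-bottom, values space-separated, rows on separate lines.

After step 1: ants at (3,2),(3,2)
  0 0 0 0
  1 0 0 0
  0 0 0 0
  0 0 4 0
After step 2: ants at (2,2),(2,2)
  0 0 0 0
  0 0 0 0
  0 0 3 0
  0 0 3 0
After step 3: ants at (3,2),(3,2)
  0 0 0 0
  0 0 0 0
  0 0 2 0
  0 0 6 0
After step 4: ants at (2,2),(2,2)
  0 0 0 0
  0 0 0 0
  0 0 5 0
  0 0 5 0

0 0 0 0
0 0 0 0
0 0 5 0
0 0 5 0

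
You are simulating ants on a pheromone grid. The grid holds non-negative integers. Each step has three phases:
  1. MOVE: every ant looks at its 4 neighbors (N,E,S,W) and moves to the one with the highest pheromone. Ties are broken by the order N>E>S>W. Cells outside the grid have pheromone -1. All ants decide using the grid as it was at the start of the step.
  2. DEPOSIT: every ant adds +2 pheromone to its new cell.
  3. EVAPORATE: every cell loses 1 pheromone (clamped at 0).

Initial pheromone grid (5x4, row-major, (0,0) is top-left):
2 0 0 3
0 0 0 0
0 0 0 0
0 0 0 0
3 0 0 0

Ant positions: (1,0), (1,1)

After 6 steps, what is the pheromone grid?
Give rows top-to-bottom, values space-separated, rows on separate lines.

After step 1: ants at (0,0),(0,1)
  3 1 0 2
  0 0 0 0
  0 0 0 0
  0 0 0 0
  2 0 0 0
After step 2: ants at (0,1),(0,0)
  4 2 0 1
  0 0 0 0
  0 0 0 0
  0 0 0 0
  1 0 0 0
After step 3: ants at (0,0),(0,1)
  5 3 0 0
  0 0 0 0
  0 0 0 0
  0 0 0 0
  0 0 0 0
After step 4: ants at (0,1),(0,0)
  6 4 0 0
  0 0 0 0
  0 0 0 0
  0 0 0 0
  0 0 0 0
After step 5: ants at (0,0),(0,1)
  7 5 0 0
  0 0 0 0
  0 0 0 0
  0 0 0 0
  0 0 0 0
After step 6: ants at (0,1),(0,0)
  8 6 0 0
  0 0 0 0
  0 0 0 0
  0 0 0 0
  0 0 0 0

8 6 0 0
0 0 0 0
0 0 0 0
0 0 0 0
0 0 0 0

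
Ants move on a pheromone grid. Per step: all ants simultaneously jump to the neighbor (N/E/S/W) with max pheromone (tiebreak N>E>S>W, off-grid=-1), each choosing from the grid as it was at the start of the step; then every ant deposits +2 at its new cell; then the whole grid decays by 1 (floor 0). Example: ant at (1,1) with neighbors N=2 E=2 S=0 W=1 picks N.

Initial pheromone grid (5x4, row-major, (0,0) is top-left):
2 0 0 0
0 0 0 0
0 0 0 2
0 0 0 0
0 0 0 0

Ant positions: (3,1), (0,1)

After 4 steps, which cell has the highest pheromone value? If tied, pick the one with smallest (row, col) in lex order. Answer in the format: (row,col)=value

Answer: (0,0)=4

Derivation:
Step 1: ant0:(3,1)->N->(2,1) | ant1:(0,1)->W->(0,0)
  grid max=3 at (0,0)
Step 2: ant0:(2,1)->N->(1,1) | ant1:(0,0)->E->(0,1)
  grid max=2 at (0,0)
Step 3: ant0:(1,1)->N->(0,1) | ant1:(0,1)->W->(0,0)
  grid max=3 at (0,0)
Step 4: ant0:(0,1)->W->(0,0) | ant1:(0,0)->E->(0,1)
  grid max=4 at (0,0)
Final grid:
  4 3 0 0
  0 0 0 0
  0 0 0 0
  0 0 0 0
  0 0 0 0
Max pheromone 4 at (0,0)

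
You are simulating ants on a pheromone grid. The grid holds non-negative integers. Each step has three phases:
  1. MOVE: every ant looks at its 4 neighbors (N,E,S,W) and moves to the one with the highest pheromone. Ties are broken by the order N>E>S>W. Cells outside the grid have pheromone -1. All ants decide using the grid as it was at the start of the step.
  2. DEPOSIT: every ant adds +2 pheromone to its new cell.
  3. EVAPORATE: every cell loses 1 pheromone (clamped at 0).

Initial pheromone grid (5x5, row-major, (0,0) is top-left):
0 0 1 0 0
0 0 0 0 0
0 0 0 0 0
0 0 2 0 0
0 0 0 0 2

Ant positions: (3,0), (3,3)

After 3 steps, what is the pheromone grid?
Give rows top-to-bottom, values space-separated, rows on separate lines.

After step 1: ants at (2,0),(3,2)
  0 0 0 0 0
  0 0 0 0 0
  1 0 0 0 0
  0 0 3 0 0
  0 0 0 0 1
After step 2: ants at (1,0),(2,2)
  0 0 0 0 0
  1 0 0 0 0
  0 0 1 0 0
  0 0 2 0 0
  0 0 0 0 0
After step 3: ants at (0,0),(3,2)
  1 0 0 0 0
  0 0 0 0 0
  0 0 0 0 0
  0 0 3 0 0
  0 0 0 0 0

1 0 0 0 0
0 0 0 0 0
0 0 0 0 0
0 0 3 0 0
0 0 0 0 0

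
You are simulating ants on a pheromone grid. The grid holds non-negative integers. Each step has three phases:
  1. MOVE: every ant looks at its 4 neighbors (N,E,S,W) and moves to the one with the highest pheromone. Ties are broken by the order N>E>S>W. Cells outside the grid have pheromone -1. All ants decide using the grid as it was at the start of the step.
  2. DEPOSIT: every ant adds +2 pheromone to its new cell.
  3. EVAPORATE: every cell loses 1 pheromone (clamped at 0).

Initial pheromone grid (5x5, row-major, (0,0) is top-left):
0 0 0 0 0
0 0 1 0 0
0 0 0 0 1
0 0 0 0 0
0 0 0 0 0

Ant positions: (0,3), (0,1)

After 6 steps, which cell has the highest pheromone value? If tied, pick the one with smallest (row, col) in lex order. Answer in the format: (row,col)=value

Step 1: ant0:(0,3)->E->(0,4) | ant1:(0,1)->E->(0,2)
  grid max=1 at (0,2)
Step 2: ant0:(0,4)->S->(1,4) | ant1:(0,2)->E->(0,3)
  grid max=1 at (0,3)
Step 3: ant0:(1,4)->N->(0,4) | ant1:(0,3)->E->(0,4)
  grid max=3 at (0,4)
Step 4: ant0:(0,4)->S->(1,4) | ant1:(0,4)->S->(1,4)
  grid max=3 at (1,4)
Step 5: ant0:(1,4)->N->(0,4) | ant1:(1,4)->N->(0,4)
  grid max=5 at (0,4)
Step 6: ant0:(0,4)->S->(1,4) | ant1:(0,4)->S->(1,4)
  grid max=5 at (1,4)
Final grid:
  0 0 0 0 4
  0 0 0 0 5
  0 0 0 0 0
  0 0 0 0 0
  0 0 0 0 0
Max pheromone 5 at (1,4)

Answer: (1,4)=5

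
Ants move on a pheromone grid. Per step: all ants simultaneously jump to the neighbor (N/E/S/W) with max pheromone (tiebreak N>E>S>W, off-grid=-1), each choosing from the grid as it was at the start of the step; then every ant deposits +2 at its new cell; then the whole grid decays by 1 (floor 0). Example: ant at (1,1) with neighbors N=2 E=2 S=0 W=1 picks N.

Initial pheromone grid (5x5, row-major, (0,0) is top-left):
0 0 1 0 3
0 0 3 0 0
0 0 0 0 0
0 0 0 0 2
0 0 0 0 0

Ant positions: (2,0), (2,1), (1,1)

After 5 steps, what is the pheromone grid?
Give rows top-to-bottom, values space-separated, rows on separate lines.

After step 1: ants at (1,0),(1,1),(1,2)
  0 0 0 0 2
  1 1 4 0 0
  0 0 0 0 0
  0 0 0 0 1
  0 0 0 0 0
After step 2: ants at (1,1),(1,2),(1,1)
  0 0 0 0 1
  0 4 5 0 0
  0 0 0 0 0
  0 0 0 0 0
  0 0 0 0 0
After step 3: ants at (1,2),(1,1),(1,2)
  0 0 0 0 0
  0 5 8 0 0
  0 0 0 0 0
  0 0 0 0 0
  0 0 0 0 0
After step 4: ants at (1,1),(1,2),(1,1)
  0 0 0 0 0
  0 8 9 0 0
  0 0 0 0 0
  0 0 0 0 0
  0 0 0 0 0
After step 5: ants at (1,2),(1,1),(1,2)
  0 0 0 0 0
  0 9 12 0 0
  0 0 0 0 0
  0 0 0 0 0
  0 0 0 0 0

0 0 0 0 0
0 9 12 0 0
0 0 0 0 0
0 0 0 0 0
0 0 0 0 0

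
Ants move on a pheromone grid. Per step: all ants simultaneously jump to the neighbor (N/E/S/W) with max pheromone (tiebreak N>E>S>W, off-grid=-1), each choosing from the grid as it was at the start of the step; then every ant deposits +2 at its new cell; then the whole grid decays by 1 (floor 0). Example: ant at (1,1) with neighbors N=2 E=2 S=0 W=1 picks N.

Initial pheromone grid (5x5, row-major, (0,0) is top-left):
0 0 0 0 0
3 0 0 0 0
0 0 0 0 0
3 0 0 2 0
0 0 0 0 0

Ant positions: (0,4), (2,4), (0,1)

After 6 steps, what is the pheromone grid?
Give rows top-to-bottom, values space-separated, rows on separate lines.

After step 1: ants at (1,4),(1,4),(0,2)
  0 0 1 0 0
  2 0 0 0 3
  0 0 0 0 0
  2 0 0 1 0
  0 0 0 0 0
After step 2: ants at (0,4),(0,4),(0,3)
  0 0 0 1 3
  1 0 0 0 2
  0 0 0 0 0
  1 0 0 0 0
  0 0 0 0 0
After step 3: ants at (1,4),(1,4),(0,4)
  0 0 0 0 4
  0 0 0 0 5
  0 0 0 0 0
  0 0 0 0 0
  0 0 0 0 0
After step 4: ants at (0,4),(0,4),(1,4)
  0 0 0 0 7
  0 0 0 0 6
  0 0 0 0 0
  0 0 0 0 0
  0 0 0 0 0
After step 5: ants at (1,4),(1,4),(0,4)
  0 0 0 0 8
  0 0 0 0 9
  0 0 0 0 0
  0 0 0 0 0
  0 0 0 0 0
After step 6: ants at (0,4),(0,4),(1,4)
  0 0 0 0 11
  0 0 0 0 10
  0 0 0 0 0
  0 0 0 0 0
  0 0 0 0 0

0 0 0 0 11
0 0 0 0 10
0 0 0 0 0
0 0 0 0 0
0 0 0 0 0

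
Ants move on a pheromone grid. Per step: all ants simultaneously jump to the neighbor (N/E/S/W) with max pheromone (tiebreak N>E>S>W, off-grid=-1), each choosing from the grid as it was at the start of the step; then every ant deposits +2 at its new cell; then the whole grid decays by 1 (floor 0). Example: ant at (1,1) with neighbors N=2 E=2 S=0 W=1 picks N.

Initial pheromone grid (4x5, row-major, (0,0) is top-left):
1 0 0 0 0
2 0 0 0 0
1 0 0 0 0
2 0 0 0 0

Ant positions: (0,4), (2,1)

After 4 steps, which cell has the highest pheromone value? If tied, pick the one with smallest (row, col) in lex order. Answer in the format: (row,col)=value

Step 1: ant0:(0,4)->S->(1,4) | ant1:(2,1)->W->(2,0)
  grid max=2 at (2,0)
Step 2: ant0:(1,4)->N->(0,4) | ant1:(2,0)->N->(1,0)
  grid max=2 at (1,0)
Step 3: ant0:(0,4)->S->(1,4) | ant1:(1,0)->S->(2,0)
  grid max=2 at (2,0)
Step 4: ant0:(1,4)->N->(0,4) | ant1:(2,0)->N->(1,0)
  grid max=2 at (1,0)
Final grid:
  0 0 0 0 1
  2 0 0 0 0
  1 0 0 0 0
  0 0 0 0 0
Max pheromone 2 at (1,0)

Answer: (1,0)=2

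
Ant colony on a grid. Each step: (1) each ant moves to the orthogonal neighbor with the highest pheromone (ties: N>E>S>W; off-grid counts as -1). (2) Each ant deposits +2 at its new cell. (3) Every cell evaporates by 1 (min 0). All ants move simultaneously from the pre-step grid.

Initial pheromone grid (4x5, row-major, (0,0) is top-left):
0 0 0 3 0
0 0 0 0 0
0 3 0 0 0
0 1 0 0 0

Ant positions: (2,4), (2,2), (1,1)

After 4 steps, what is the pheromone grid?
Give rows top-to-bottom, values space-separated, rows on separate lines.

After step 1: ants at (1,4),(2,1),(2,1)
  0 0 0 2 0
  0 0 0 0 1
  0 6 0 0 0
  0 0 0 0 0
After step 2: ants at (0,4),(1,1),(1,1)
  0 0 0 1 1
  0 3 0 0 0
  0 5 0 0 0
  0 0 0 0 0
After step 3: ants at (0,3),(2,1),(2,1)
  0 0 0 2 0
  0 2 0 0 0
  0 8 0 0 0
  0 0 0 0 0
After step 4: ants at (0,4),(1,1),(1,1)
  0 0 0 1 1
  0 5 0 0 0
  0 7 0 0 0
  0 0 0 0 0

0 0 0 1 1
0 5 0 0 0
0 7 0 0 0
0 0 0 0 0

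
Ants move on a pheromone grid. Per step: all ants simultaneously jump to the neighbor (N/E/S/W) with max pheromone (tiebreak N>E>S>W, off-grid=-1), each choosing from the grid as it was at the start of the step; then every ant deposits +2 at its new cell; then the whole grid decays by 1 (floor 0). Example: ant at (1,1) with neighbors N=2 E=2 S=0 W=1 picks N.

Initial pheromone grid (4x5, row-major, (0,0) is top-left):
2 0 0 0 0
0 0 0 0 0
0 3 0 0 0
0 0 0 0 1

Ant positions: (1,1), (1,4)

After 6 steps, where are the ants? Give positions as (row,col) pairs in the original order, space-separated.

Step 1: ant0:(1,1)->S->(2,1) | ant1:(1,4)->N->(0,4)
  grid max=4 at (2,1)
Step 2: ant0:(2,1)->N->(1,1) | ant1:(0,4)->S->(1,4)
  grid max=3 at (2,1)
Step 3: ant0:(1,1)->S->(2,1) | ant1:(1,4)->N->(0,4)
  grid max=4 at (2,1)
Step 4: ant0:(2,1)->N->(1,1) | ant1:(0,4)->S->(1,4)
  grid max=3 at (2,1)
Step 5: ant0:(1,1)->S->(2,1) | ant1:(1,4)->N->(0,4)
  grid max=4 at (2,1)
Step 6: ant0:(2,1)->N->(1,1) | ant1:(0,4)->S->(1,4)
  grid max=3 at (2,1)

(1,1) (1,4)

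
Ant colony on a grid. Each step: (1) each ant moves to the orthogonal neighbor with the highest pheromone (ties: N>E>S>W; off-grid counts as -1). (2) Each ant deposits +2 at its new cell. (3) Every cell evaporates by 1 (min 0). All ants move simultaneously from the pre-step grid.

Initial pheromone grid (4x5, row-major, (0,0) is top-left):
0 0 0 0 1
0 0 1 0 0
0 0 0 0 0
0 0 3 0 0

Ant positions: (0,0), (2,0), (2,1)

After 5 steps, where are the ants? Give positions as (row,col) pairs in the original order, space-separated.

Step 1: ant0:(0,0)->E->(0,1) | ant1:(2,0)->N->(1,0) | ant2:(2,1)->N->(1,1)
  grid max=2 at (3,2)
Step 2: ant0:(0,1)->S->(1,1) | ant1:(1,0)->E->(1,1) | ant2:(1,1)->N->(0,1)
  grid max=4 at (1,1)
Step 3: ant0:(1,1)->N->(0,1) | ant1:(1,1)->N->(0,1) | ant2:(0,1)->S->(1,1)
  grid max=5 at (0,1)
Step 4: ant0:(0,1)->S->(1,1) | ant1:(0,1)->S->(1,1) | ant2:(1,1)->N->(0,1)
  grid max=8 at (1,1)
Step 5: ant0:(1,1)->N->(0,1) | ant1:(1,1)->N->(0,1) | ant2:(0,1)->S->(1,1)
  grid max=9 at (0,1)

(0,1) (0,1) (1,1)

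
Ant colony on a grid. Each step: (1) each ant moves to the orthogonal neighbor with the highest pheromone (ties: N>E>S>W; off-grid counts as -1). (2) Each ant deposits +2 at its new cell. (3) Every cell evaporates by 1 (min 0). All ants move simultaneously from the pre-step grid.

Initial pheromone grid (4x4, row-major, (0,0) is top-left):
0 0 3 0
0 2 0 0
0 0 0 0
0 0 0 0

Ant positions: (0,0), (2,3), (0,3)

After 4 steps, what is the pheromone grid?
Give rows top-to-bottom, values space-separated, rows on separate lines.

After step 1: ants at (0,1),(1,3),(0,2)
  0 1 4 0
  0 1 0 1
  0 0 0 0
  0 0 0 0
After step 2: ants at (0,2),(0,3),(0,1)
  0 2 5 1
  0 0 0 0
  0 0 0 0
  0 0 0 0
After step 3: ants at (0,1),(0,2),(0,2)
  0 3 8 0
  0 0 0 0
  0 0 0 0
  0 0 0 0
After step 4: ants at (0,2),(0,1),(0,1)
  0 6 9 0
  0 0 0 0
  0 0 0 0
  0 0 0 0

0 6 9 0
0 0 0 0
0 0 0 0
0 0 0 0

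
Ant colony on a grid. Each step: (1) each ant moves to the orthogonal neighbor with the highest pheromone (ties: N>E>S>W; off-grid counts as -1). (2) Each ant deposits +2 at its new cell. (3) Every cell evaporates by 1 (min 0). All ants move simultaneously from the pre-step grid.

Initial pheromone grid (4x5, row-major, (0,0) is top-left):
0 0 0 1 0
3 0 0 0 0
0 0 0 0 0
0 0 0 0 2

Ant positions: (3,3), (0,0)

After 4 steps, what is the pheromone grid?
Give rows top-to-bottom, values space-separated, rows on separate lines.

After step 1: ants at (3,4),(1,0)
  0 0 0 0 0
  4 0 0 0 0
  0 0 0 0 0
  0 0 0 0 3
After step 2: ants at (2,4),(0,0)
  1 0 0 0 0
  3 0 0 0 0
  0 0 0 0 1
  0 0 0 0 2
After step 3: ants at (3,4),(1,0)
  0 0 0 0 0
  4 0 0 0 0
  0 0 0 0 0
  0 0 0 0 3
After step 4: ants at (2,4),(0,0)
  1 0 0 0 0
  3 0 0 0 0
  0 0 0 0 1
  0 0 0 0 2

1 0 0 0 0
3 0 0 0 0
0 0 0 0 1
0 0 0 0 2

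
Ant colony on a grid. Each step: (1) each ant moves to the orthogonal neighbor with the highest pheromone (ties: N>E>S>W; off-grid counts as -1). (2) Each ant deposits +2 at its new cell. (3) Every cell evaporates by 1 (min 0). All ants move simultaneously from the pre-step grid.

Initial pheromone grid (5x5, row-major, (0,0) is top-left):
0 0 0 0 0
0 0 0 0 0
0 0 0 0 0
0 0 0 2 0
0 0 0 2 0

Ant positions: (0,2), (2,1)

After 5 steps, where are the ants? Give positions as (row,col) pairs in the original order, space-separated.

Step 1: ant0:(0,2)->E->(0,3) | ant1:(2,1)->N->(1,1)
  grid max=1 at (0,3)
Step 2: ant0:(0,3)->E->(0,4) | ant1:(1,1)->N->(0,1)
  grid max=1 at (0,1)
Step 3: ant0:(0,4)->S->(1,4) | ant1:(0,1)->E->(0,2)
  grid max=1 at (0,2)
Step 4: ant0:(1,4)->N->(0,4) | ant1:(0,2)->E->(0,3)
  grid max=1 at (0,3)
Step 5: ant0:(0,4)->W->(0,3) | ant1:(0,3)->E->(0,4)
  grid max=2 at (0,3)

(0,3) (0,4)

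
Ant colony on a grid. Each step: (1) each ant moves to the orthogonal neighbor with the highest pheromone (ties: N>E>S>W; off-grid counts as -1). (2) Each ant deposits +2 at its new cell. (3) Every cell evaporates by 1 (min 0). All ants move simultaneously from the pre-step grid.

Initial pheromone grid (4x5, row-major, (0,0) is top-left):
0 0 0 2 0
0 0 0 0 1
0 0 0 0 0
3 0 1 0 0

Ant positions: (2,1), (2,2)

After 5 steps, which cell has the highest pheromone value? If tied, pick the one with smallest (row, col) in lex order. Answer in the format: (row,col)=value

Step 1: ant0:(2,1)->N->(1,1) | ant1:(2,2)->S->(3,2)
  grid max=2 at (3,0)
Step 2: ant0:(1,1)->N->(0,1) | ant1:(3,2)->N->(2,2)
  grid max=1 at (0,1)
Step 3: ant0:(0,1)->E->(0,2) | ant1:(2,2)->S->(3,2)
  grid max=2 at (3,2)
Step 4: ant0:(0,2)->E->(0,3) | ant1:(3,2)->N->(2,2)
  grid max=1 at (0,3)
Step 5: ant0:(0,3)->E->(0,4) | ant1:(2,2)->S->(3,2)
  grid max=2 at (3,2)
Final grid:
  0 0 0 0 1
  0 0 0 0 0
  0 0 0 0 0
  0 0 2 0 0
Max pheromone 2 at (3,2)

Answer: (3,2)=2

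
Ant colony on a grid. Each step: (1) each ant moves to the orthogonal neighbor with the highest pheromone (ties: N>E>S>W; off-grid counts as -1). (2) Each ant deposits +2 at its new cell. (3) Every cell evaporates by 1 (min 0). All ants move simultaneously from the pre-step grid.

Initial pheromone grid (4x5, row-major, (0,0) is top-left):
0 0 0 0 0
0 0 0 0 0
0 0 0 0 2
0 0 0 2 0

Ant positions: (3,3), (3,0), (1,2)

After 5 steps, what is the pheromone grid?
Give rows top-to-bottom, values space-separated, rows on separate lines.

After step 1: ants at (2,3),(2,0),(0,2)
  0 0 1 0 0
  0 0 0 0 0
  1 0 0 1 1
  0 0 0 1 0
After step 2: ants at (2,4),(1,0),(0,3)
  0 0 0 1 0
  1 0 0 0 0
  0 0 0 0 2
  0 0 0 0 0
After step 3: ants at (1,4),(0,0),(0,4)
  1 0 0 0 1
  0 0 0 0 1
  0 0 0 0 1
  0 0 0 0 0
After step 4: ants at (0,4),(0,1),(1,4)
  0 1 0 0 2
  0 0 0 0 2
  0 0 0 0 0
  0 0 0 0 0
After step 5: ants at (1,4),(0,2),(0,4)
  0 0 1 0 3
  0 0 0 0 3
  0 0 0 0 0
  0 0 0 0 0

0 0 1 0 3
0 0 0 0 3
0 0 0 0 0
0 0 0 0 0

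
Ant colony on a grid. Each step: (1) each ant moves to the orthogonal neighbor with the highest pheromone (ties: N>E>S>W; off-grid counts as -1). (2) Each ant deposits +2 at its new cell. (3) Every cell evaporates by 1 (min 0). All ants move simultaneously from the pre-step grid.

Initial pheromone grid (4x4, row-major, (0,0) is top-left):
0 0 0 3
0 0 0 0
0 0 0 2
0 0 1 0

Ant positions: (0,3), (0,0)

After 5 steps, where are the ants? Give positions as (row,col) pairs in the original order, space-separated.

Step 1: ant0:(0,3)->S->(1,3) | ant1:(0,0)->E->(0,1)
  grid max=2 at (0,3)
Step 2: ant0:(1,3)->N->(0,3) | ant1:(0,1)->E->(0,2)
  grid max=3 at (0,3)
Step 3: ant0:(0,3)->W->(0,2) | ant1:(0,2)->E->(0,3)
  grid max=4 at (0,3)
Step 4: ant0:(0,2)->E->(0,3) | ant1:(0,3)->W->(0,2)
  grid max=5 at (0,3)
Step 5: ant0:(0,3)->W->(0,2) | ant1:(0,2)->E->(0,3)
  grid max=6 at (0,3)

(0,2) (0,3)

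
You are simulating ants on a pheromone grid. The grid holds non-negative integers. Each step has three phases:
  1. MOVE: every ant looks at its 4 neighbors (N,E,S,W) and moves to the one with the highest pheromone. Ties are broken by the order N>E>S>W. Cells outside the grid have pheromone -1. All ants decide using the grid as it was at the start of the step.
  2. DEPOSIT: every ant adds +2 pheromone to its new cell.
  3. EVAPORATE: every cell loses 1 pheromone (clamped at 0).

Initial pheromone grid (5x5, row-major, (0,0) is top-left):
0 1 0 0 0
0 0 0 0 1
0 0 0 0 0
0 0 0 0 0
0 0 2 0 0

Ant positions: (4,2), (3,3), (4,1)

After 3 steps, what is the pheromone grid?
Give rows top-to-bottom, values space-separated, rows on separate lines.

After step 1: ants at (3,2),(2,3),(4,2)
  0 0 0 0 0
  0 0 0 0 0
  0 0 0 1 0
  0 0 1 0 0
  0 0 3 0 0
After step 2: ants at (4,2),(1,3),(3,2)
  0 0 0 0 0
  0 0 0 1 0
  0 0 0 0 0
  0 0 2 0 0
  0 0 4 0 0
After step 3: ants at (3,2),(0,3),(4,2)
  0 0 0 1 0
  0 0 0 0 0
  0 0 0 0 0
  0 0 3 0 0
  0 0 5 0 0

0 0 0 1 0
0 0 0 0 0
0 0 0 0 0
0 0 3 0 0
0 0 5 0 0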